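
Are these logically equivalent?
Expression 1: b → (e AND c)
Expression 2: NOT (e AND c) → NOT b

Yes, Contrapositive is always equivalent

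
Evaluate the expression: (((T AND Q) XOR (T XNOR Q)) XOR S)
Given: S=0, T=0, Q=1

Substituting: (((0 AND 1) XOR (0 XNOR 1)) XOR 0)
= 0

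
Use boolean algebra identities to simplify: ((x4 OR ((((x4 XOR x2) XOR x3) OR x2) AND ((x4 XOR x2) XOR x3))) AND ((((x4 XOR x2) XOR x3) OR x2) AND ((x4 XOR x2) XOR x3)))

By absorption (E AND (E OR v) = E) then absorption (E AND (E OR v) = E):
= ((x4 XOR x2) XOR x3)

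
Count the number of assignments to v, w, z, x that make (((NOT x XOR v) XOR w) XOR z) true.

Satisfying assignments: (0,0,0,0), (0,0,1,1), (0,1,0,1), (0,1,1,0), (1,0,0,1), (1,0,1,0), (1,1,0,0), (1,1,1,1)
Count: 8 out of 16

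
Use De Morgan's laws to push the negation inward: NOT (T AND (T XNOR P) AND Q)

NOT T OR NOT (T XNOR P) OR NOT Q
De Morgan's: NOT(AND of terms) = OR of negations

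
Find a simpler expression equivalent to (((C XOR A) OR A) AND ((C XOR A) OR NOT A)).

By distribution ((E OR v) AND (E OR NOT v) = E):
= (C XOR A)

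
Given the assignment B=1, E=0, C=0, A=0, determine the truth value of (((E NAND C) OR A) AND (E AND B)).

Substituting: (((0 NAND 0) OR 0) AND (0 AND 1))
= 0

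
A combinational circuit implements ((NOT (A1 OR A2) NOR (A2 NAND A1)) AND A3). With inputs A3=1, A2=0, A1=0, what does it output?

Substituting: ((NOT (0 OR 0) NOR (0 NAND 0)) AND 1)
= 0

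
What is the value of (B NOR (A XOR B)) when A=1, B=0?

Substituting: (0 NOR (1 XOR 0))
= 0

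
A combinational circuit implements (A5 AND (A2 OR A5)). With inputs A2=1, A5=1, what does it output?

Substituting: (1 AND (1 OR 1))
= 1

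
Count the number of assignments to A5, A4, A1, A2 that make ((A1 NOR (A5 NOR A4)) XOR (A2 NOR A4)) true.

Satisfying assignments: (0,0,0,0), (0,0,1,0), (0,1,0,0), (0,1,0,1), (1,0,0,1), (1,0,1,0), (1,1,0,0), (1,1,0,1)
Count: 8 out of 16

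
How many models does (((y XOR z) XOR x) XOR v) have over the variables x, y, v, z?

Satisfying assignments: (0,0,0,1), (0,0,1,0), (0,1,0,0), (0,1,1,1), (1,0,0,0), (1,0,1,1), (1,1,0,1), (1,1,1,0)
Count: 8 out of 16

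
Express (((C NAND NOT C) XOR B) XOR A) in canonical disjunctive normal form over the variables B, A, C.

(NOT B AND NOT A AND NOT C) OR (NOT B AND NOT A AND C) OR (B AND A AND NOT C) OR (B AND A AND C)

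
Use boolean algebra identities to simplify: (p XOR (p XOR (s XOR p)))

By XOR self-cancellation ((E XOR v) XOR v = E):
= (s XOR p)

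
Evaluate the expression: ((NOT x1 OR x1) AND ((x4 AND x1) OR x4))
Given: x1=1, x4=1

Substituting: ((NOT 1 OR 1) AND ((1 AND 1) OR 1))
= 1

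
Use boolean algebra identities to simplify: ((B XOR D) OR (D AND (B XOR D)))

By absorption (E OR (E AND v) = E):
= (B XOR D)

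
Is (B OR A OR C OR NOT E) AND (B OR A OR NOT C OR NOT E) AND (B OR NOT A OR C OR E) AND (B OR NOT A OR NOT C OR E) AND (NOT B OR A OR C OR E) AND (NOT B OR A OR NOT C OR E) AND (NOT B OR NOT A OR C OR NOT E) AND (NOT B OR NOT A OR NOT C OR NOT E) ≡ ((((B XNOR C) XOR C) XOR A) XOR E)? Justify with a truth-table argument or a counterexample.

Yes, they are equivalent — the two output columns agree on all 16 assignments:
B | A | C | E | Expression 1 | Expression 2
-------------------------------------------
0 | 0 | 0 | 0 | 1 | 1
0 | 0 | 0 | 1 | 0 | 0
0 | 0 | 1 | 0 | 1 | 1
0 | 0 | 1 | 1 | 0 | 0
0 | 1 | 0 | 0 | 0 | 0
0 | 1 | 0 | 1 | 1 | 1
0 | 1 | 1 | 0 | 0 | 0
0 | 1 | 1 | 1 | 1 | 1
1 | 0 | 0 | 0 | 0 | 0
1 | 0 | 0 | 1 | 1 | 1
1 | 0 | 1 | 0 | 0 | 0
1 | 0 | 1 | 1 | 1 | 1
1 | 1 | 0 | 0 | 1 | 1
1 | 1 | 0 | 1 | 0 | 0
1 | 1 | 1 | 0 | 1 | 1
1 | 1 | 1 | 1 | 0 | 0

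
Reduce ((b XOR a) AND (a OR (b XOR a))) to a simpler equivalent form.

By absorption (E AND (E OR v) = E):
= (b XOR a)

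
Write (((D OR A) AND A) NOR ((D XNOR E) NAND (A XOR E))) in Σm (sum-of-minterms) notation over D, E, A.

Σm(6) = (D AND E AND NOT A)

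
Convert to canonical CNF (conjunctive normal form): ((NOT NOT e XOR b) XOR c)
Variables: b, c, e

(b OR c OR e) AND (b OR NOT c OR NOT e) AND (NOT b OR c OR NOT e) AND (NOT b OR NOT c OR e)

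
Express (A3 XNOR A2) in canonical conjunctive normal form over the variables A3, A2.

(A3 OR NOT A2) AND (NOT A3 OR A2)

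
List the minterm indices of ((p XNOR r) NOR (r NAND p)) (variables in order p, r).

Σm() = FALSE (no minterms)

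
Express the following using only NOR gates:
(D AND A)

((D NOR D) NOR (A NOR A))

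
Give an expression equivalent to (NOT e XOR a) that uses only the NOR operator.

(((((e NOR e) NOR a) NOR ((e NOR e) NOR a)) NOR (((e NOR e) NOR a) NOR ((e NOR e) NOR a))) NOR (((((e NOR e) NOR (e NOR e)) NOR (a NOR a)) NOR (((e NOR e) NOR (e NOR e)) NOR (a NOR a))) NOR ((((e NOR e) NOR (e NOR e)) NOR (a NOR a)) NOR (((e NOR e) NOR (e NOR e)) NOR (a NOR a)))))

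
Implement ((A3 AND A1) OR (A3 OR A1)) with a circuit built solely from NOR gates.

((((A3 NOR A3) NOR (A1 NOR A1)) NOR ((A3 NOR A1) NOR (A3 NOR A1))) NOR (((A3 NOR A3) NOR (A1 NOR A1)) NOR ((A3 NOR A1) NOR (A3 NOR A1))))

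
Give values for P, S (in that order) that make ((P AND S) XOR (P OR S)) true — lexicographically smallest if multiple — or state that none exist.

P=0, S=1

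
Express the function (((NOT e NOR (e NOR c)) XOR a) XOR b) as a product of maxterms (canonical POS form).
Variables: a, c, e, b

ΠM(0, 3, 4, 7, 9, 10, 13, 14) = (a OR c OR e OR b) AND (a OR c OR NOT e OR NOT b) AND (a OR NOT c OR e OR b) AND (a OR NOT c OR NOT e OR NOT b) AND (NOT a OR c OR e OR NOT b) AND (NOT a OR c OR NOT e OR b) AND (NOT a OR NOT c OR e OR NOT b) AND (NOT a OR NOT c OR NOT e OR b)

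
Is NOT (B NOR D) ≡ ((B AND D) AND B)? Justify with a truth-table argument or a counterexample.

No. Counterexample: with D=0, B=1, Expression 1 = 1 but Expression 2 = 0.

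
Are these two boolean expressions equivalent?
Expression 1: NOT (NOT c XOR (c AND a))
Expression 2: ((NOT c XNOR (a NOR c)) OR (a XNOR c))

No. Counterexample: with c=0, a=0, Expression 1 = 0 but Expression 2 = 1.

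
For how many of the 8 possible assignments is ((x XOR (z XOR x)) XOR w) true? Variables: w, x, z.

Satisfying assignments: (0,0,1), (0,1,1), (1,0,0), (1,1,0)
Count: 4 out of 8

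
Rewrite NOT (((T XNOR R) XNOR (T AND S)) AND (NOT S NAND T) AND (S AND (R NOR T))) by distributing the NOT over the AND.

NOT ((T XNOR R) XNOR (T AND S)) OR NOT (NOT S NAND T) OR NOT (S AND (R NOR T))
De Morgan's: NOT(AND of terms) = OR of negations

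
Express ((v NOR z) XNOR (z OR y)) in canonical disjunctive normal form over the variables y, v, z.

(NOT y AND v AND NOT z) OR (y AND NOT v AND NOT z)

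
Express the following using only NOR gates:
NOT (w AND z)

(((w NOR w) NOR (z NOR z)) NOR ((w NOR w) NOR (z NOR z)))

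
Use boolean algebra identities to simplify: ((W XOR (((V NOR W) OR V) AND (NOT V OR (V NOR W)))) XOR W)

By XOR self-cancellation ((E XOR v) XOR v = E) then distribution ((E OR v) AND (E OR NOT v) = E):
= (V NOR W)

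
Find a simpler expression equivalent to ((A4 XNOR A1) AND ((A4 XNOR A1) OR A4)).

By absorption (E AND (E OR v) = E):
= (A4 XNOR A1)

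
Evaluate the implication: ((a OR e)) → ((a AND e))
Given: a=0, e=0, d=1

Antecedent ((a OR e)) = 0; consequent ((a AND e)) = 0.
0 → 0 = 1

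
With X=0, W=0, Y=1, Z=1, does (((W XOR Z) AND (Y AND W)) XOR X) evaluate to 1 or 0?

Substituting: (((0 XOR 1) AND (1 AND 0)) XOR 0)
= 0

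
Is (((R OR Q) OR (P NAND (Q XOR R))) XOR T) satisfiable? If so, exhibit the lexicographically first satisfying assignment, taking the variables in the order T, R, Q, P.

T=0, R=0, Q=0, P=0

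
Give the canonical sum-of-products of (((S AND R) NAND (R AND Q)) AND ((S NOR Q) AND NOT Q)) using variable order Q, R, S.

Σm(0, 2) = (NOT Q AND NOT R AND NOT S) OR (NOT Q AND R AND NOT S)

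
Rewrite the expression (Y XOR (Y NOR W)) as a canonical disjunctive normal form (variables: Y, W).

(NOT Y AND NOT W) OR (Y AND NOT W) OR (Y AND W)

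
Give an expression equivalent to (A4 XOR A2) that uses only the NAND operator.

((A4 NAND (A4 NAND A2)) NAND (A2 NAND (A4 NAND A2)))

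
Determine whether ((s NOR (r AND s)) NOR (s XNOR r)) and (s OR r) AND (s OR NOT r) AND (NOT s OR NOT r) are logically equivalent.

Yes, they are equivalent — the two output columns agree on all 4 assignments:
s | r | Expression 1 | Expression 2
-----------------------------------
0 | 0 | 0 | 0
0 | 1 | 0 | 0
1 | 0 | 1 | 1
1 | 1 | 0 | 0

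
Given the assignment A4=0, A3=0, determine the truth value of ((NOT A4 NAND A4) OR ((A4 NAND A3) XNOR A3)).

Substituting: ((NOT 0 NAND 0) OR ((0 NAND 0) XNOR 0))
= 1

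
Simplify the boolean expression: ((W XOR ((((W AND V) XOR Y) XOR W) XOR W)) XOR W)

By XOR self-cancellation ((E XOR v) XOR v = E) then XOR self-cancellation ((E XOR v) XOR v = E):
= ((W AND V) XOR Y)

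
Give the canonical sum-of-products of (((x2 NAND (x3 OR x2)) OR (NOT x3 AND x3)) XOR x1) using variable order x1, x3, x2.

Σm(0, 2, 5, 7) = (NOT x1 AND NOT x3 AND NOT x2) OR (NOT x1 AND x3 AND NOT x2) OR (x1 AND NOT x3 AND x2) OR (x1 AND x3 AND x2)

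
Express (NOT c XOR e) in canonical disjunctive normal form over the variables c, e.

(NOT c AND NOT e) OR (c AND e)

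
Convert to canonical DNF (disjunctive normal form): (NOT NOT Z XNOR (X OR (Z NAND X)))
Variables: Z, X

(Z AND NOT X) OR (Z AND X)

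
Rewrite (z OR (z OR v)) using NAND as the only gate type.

((z NAND z) NAND (((z NAND z) NAND (v NAND v)) NAND ((z NAND z) NAND (v NAND v))))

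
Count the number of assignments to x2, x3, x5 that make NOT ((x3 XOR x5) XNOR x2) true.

Satisfying assignments: (0,0,1), (0,1,0), (1,0,0), (1,1,1)
Count: 4 out of 8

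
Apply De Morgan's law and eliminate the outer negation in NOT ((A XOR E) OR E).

NOT (A XOR E) AND NOT E
De Morgan's: NOT(OR of terms) = AND of negations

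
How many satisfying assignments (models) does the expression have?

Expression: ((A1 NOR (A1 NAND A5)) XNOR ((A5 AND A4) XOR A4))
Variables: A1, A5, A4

Satisfying assignments: (0,0,0), (0,1,0), (0,1,1), (1,0,0), (1,1,0), (1,1,1)
Count: 6 out of 8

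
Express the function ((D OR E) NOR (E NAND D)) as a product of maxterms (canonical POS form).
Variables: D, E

ΠM(0, 1, 2, 3) = (D OR E) AND (D OR NOT E) AND (NOT D OR E) AND (NOT D OR NOT E)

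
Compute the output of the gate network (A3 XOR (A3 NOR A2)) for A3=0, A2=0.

Substituting: (0 XOR (0 NOR 0))
= 1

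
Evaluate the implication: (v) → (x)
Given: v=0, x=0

Antecedent (v) = 0; consequent (x) = 0.
0 → 0 = 1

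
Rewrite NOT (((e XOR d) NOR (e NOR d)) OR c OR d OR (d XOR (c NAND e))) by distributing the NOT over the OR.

NOT ((e XOR d) NOR (e NOR d)) AND NOT c AND NOT d AND NOT (d XOR (c NAND e))
De Morgan's: NOT(OR of terms) = AND of negations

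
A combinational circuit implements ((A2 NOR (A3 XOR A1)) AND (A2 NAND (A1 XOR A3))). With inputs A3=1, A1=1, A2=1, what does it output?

Substituting: ((1 NOR (1 XOR 1)) AND (1 NAND (1 XOR 1)))
= 0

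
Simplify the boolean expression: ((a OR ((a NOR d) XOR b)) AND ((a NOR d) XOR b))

By absorption (E AND (E OR v) = E):
= ((a NOR d) XOR b)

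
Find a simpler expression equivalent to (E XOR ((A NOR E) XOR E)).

By XOR self-cancellation ((E XOR v) XOR v = E):
= (A NOR E)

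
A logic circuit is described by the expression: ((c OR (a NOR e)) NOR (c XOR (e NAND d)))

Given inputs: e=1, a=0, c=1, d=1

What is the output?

Substituting: ((1 OR (0 NOR 1)) NOR (1 XOR (1 NAND 1)))
= 0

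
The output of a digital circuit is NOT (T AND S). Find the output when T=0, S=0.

Substituting: NOT (0 AND 0)
= 1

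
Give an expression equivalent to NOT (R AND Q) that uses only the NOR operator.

(((R NOR R) NOR (Q NOR Q)) NOR ((R NOR R) NOR (Q NOR Q)))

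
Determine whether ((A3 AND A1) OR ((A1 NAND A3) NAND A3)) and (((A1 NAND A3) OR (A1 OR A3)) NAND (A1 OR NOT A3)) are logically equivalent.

No. Counterexample: with A1=0, A3=0, Expression 1 = 1 but Expression 2 = 0.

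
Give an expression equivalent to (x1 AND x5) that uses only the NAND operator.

((x1 NAND x5) NAND (x1 NAND x5))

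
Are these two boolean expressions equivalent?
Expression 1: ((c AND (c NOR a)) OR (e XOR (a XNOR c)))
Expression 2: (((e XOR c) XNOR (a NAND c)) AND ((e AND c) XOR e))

No. Counterexample: with c=0, e=0, a=0, Expression 1 = 1 but Expression 2 = 0.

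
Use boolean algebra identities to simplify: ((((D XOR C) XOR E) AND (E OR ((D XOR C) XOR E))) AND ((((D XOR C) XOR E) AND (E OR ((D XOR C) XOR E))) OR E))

By absorption (E AND (E OR v) = E) then absorption (E AND (E OR v) = E):
= ((D XOR C) XOR E)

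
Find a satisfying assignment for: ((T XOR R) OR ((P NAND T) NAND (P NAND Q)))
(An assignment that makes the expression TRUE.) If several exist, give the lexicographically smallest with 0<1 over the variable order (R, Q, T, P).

R=0, Q=0, T=1, P=0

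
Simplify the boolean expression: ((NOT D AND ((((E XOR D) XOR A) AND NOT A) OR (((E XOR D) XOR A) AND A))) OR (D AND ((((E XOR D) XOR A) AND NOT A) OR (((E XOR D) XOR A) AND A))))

By distribution ((E AND v) OR (E AND NOT v) = E) then distribution ((E AND v) OR (E AND NOT v) = E):
= ((E XOR D) XOR A)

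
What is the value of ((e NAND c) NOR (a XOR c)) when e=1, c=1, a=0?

Substituting: ((1 NAND 1) NOR (0 XOR 1))
= 0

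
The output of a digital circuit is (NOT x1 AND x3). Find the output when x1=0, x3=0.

Substituting: (NOT 0 AND 0)
= 0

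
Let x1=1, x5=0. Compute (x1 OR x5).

Substituting: (1 OR 0)
= 1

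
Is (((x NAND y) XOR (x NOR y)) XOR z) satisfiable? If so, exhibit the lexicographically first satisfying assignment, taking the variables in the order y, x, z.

y=0, x=0, z=1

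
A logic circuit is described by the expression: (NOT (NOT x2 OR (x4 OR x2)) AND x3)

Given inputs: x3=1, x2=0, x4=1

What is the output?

Substituting: (NOT (NOT 0 OR (1 OR 0)) AND 1)
= 0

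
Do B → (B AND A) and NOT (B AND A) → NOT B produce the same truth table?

Yes, Contrapositive is always equivalent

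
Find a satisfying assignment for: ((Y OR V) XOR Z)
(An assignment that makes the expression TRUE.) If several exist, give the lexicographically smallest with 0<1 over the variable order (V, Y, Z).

V=0, Y=0, Z=1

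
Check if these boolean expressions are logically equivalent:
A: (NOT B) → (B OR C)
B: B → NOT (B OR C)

No, Inverse is not equivalent to original (counterexample: C=0, B=0)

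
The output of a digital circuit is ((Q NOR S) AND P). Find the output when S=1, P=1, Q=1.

Substituting: ((1 NOR 1) AND 1)
= 0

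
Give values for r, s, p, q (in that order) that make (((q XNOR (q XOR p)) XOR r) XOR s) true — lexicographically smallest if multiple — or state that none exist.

r=0, s=0, p=0, q=0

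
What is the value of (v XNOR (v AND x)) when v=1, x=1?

Substituting: (1 XNOR (1 AND 1))
= 1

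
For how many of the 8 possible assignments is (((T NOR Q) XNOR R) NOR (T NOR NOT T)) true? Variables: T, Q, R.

Satisfying assignments: (0,0,0), (0,1,1), (1,0,1), (1,1,1)
Count: 4 out of 8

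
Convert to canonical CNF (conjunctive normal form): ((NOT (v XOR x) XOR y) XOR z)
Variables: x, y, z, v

(x OR y OR z OR NOT v) AND (x OR y OR NOT z OR v) AND (x OR NOT y OR z OR v) AND (x OR NOT y OR NOT z OR NOT v) AND (NOT x OR y OR z OR v) AND (NOT x OR y OR NOT z OR NOT v) AND (NOT x OR NOT y OR z OR NOT v) AND (NOT x OR NOT y OR NOT z OR v)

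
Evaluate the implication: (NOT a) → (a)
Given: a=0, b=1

Antecedent (NOT a) = 1; consequent (a) = 0.
1 → 0 = 0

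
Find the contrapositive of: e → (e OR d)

Contrapositive: NOT (e OR d) → NOT e
Note: A statement and its contrapositive are logically equivalent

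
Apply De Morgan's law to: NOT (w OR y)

NOT w AND NOT y
De Morgan's: NOT(OR of terms) = AND of negations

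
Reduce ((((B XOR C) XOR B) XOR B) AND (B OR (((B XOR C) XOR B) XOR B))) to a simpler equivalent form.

By absorption (E AND (E OR v) = E) then XOR self-cancellation ((E XOR v) XOR v = E):
= (B XOR C)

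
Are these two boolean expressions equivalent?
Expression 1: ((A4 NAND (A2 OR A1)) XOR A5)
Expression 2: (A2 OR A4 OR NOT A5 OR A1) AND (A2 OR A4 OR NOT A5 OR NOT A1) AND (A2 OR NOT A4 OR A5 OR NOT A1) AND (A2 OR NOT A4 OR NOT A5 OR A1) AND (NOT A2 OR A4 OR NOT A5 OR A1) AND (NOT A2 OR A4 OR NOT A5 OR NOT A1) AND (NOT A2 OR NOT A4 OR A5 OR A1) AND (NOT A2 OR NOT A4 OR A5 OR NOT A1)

Yes, they are equivalent — the two output columns agree on all 16 assignments:
A2 | A4 | A5 | A1 | Expression 1 | Expression 2
-----------------------------------------------
0 | 0 | 0 | 0 | 1 | 1
0 | 0 | 0 | 1 | 1 | 1
0 | 0 | 1 | 0 | 0 | 0
0 | 0 | 1 | 1 | 0 | 0
0 | 1 | 0 | 0 | 1 | 1
0 | 1 | 0 | 1 | 0 | 0
0 | 1 | 1 | 0 | 0 | 0
0 | 1 | 1 | 1 | 1 | 1
1 | 0 | 0 | 0 | 1 | 1
1 | 0 | 0 | 1 | 1 | 1
1 | 0 | 1 | 0 | 0 | 0
1 | 0 | 1 | 1 | 0 | 0
1 | 1 | 0 | 0 | 0 | 0
1 | 1 | 0 | 1 | 0 | 0
1 | 1 | 1 | 0 | 1 | 1
1 | 1 | 1 | 1 | 1 | 1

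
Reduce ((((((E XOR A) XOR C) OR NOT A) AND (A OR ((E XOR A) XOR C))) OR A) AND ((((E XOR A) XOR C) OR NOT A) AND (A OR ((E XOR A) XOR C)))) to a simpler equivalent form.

By absorption (E AND (E OR v) = E) then distribution ((E OR v) AND (E OR NOT v) = E):
= ((E XOR A) XOR C)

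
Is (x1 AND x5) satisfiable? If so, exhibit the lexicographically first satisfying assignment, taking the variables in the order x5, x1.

x5=1, x1=1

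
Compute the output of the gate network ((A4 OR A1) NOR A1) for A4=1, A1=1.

Substituting: ((1 OR 1) NOR 1)
= 0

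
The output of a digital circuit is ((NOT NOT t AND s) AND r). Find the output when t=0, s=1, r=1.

Substituting: ((NOT NOT 0 AND 1) AND 1)
= 0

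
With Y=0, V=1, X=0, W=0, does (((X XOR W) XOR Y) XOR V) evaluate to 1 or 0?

Substituting: (((0 XOR 0) XOR 0) XOR 1)
= 1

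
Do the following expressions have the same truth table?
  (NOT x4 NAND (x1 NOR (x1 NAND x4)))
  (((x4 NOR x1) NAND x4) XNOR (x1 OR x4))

No. Counterexample: with x4=0, x1=0, Expression 1 = 1 but Expression 2 = 0.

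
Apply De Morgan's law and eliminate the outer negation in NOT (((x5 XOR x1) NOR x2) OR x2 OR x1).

NOT ((x5 XOR x1) NOR x2) AND NOT x2 AND NOT x1
De Morgan's: NOT(OR of terms) = AND of negations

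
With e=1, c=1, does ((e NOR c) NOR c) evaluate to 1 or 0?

Substituting: ((1 NOR 1) NOR 1)
= 0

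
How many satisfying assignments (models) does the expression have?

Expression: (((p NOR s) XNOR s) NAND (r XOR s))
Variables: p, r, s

Satisfying assignments: (0,0,0), (0,0,1), (0,1,0), (0,1,1), (1,0,0), (1,0,1), (1,1,1)
Count: 7 out of 8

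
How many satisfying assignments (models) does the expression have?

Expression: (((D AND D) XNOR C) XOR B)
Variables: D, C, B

Satisfying assignments: (0,0,0), (0,1,1), (1,0,1), (1,1,0)
Count: 4 out of 8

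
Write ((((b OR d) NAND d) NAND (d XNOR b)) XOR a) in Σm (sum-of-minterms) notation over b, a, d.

Σm(1, 2, 4, 5) = (NOT b AND NOT a AND d) OR (NOT b AND a AND NOT d) OR (b AND NOT a AND NOT d) OR (b AND NOT a AND d)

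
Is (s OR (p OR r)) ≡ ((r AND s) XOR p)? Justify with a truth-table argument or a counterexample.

No. Counterexample: with r=0, p=0, s=1, Expression 1 = 1 but Expression 2 = 0.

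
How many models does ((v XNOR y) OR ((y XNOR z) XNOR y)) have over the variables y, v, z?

Satisfying assignments: (0,0,0), (0,0,1), (0,1,1), (1,0,1), (1,1,0), (1,1,1)
Count: 6 out of 8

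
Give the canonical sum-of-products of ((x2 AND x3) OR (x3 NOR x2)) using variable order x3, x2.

Σm(0, 3) = (NOT x3 AND NOT x2) OR (x3 AND x2)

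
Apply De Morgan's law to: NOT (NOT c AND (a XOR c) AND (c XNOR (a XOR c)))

c OR NOT (a XOR c) OR NOT (c XNOR (a XOR c))
De Morgan's: NOT(AND of terms) = OR of negations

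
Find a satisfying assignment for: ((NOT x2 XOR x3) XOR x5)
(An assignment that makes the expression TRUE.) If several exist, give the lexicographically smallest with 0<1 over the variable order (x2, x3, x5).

x2=0, x3=0, x5=0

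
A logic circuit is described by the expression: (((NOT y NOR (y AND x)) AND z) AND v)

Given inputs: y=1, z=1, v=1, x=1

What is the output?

Substituting: (((NOT 1 NOR (1 AND 1)) AND 1) AND 1)
= 0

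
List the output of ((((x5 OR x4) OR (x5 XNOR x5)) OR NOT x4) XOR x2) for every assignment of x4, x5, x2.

x4 | x5 | x2 | Output
---------------------
0 | 0 | 0 | 1
0 | 0 | 1 | 0
0 | 1 | 0 | 1
0 | 1 | 1 | 0
1 | 0 | 0 | 1
1 | 0 | 1 | 0
1 | 1 | 0 | 1
1 | 1 | 1 | 0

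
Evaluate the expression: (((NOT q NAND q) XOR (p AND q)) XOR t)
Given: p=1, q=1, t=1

Substituting: (((NOT 1 NAND 1) XOR (1 AND 1)) XOR 1)
= 1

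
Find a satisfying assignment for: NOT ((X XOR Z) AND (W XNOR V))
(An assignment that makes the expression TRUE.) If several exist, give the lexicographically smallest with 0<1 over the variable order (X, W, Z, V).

X=0, W=0, Z=0, V=0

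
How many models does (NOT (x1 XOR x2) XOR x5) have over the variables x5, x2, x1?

Satisfying assignments: (0,0,0), (0,1,1), (1,0,1), (1,1,0)
Count: 4 out of 8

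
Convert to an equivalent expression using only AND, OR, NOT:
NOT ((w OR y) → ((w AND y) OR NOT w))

(w OR y) AND NOT ((w AND y) OR NOT w)
(Negated implication: NOT(A → B) = A AND NOT B)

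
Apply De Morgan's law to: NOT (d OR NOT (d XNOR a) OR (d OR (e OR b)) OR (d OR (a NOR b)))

NOT d AND (d XNOR a) AND NOT (d OR (e OR b)) AND NOT (d OR (a NOR b))
De Morgan's: NOT(OR of terms) = AND of negations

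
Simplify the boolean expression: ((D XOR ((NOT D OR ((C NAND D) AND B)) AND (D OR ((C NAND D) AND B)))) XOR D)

By XOR self-cancellation ((E XOR v) XOR v = E) then distribution ((E OR v) AND (E OR NOT v) = E):
= ((C NAND D) AND B)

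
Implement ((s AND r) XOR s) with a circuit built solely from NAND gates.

((((s NAND r) NAND (s NAND r)) NAND (((s NAND r) NAND (s NAND r)) NAND s)) NAND (s NAND (((s NAND r) NAND (s NAND r)) NAND s)))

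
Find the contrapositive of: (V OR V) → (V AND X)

Contrapositive: NOT (V AND X) → NOT (V OR V)
Note: A statement and its contrapositive are logically equivalent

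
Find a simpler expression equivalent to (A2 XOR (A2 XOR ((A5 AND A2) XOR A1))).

By XOR self-cancellation ((E XOR v) XOR v = E):
= ((A5 AND A2) XOR A1)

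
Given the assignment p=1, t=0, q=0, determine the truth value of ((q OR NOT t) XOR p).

Substituting: ((0 OR NOT 0) XOR 1)
= 0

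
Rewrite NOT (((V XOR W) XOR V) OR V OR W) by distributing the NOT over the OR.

NOT ((V XOR W) XOR V) AND NOT V AND NOT W
De Morgan's: NOT(OR of terms) = AND of negations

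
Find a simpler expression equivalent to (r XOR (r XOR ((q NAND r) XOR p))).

By XOR self-cancellation ((E XOR v) XOR v = E):
= ((q NAND r) XOR p)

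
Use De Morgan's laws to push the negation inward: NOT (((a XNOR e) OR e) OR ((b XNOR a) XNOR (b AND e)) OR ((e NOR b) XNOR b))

NOT ((a XNOR e) OR e) AND NOT ((b XNOR a) XNOR (b AND e)) AND NOT ((e NOR b) XNOR b)
De Morgan's: NOT(OR of terms) = AND of negations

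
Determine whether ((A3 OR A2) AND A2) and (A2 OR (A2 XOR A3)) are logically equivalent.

No. Counterexample: with A2=0, A3=1, Expression 1 = 0 but Expression 2 = 1.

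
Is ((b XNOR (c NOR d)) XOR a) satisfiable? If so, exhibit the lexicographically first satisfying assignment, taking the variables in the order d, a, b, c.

d=0, a=0, b=0, c=1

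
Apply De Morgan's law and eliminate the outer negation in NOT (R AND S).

NOT R OR NOT S
De Morgan's: NOT(AND of terms) = OR of negations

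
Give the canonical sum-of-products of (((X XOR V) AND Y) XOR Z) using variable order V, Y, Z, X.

Σm(2, 3, 5, 6, 10, 11, 12, 15) = (NOT V AND NOT Y AND Z AND NOT X) OR (NOT V AND NOT Y AND Z AND X) OR (NOT V AND Y AND NOT Z AND X) OR (NOT V AND Y AND Z AND NOT X) OR (V AND NOT Y AND Z AND NOT X) OR (V AND NOT Y AND Z AND X) OR (V AND Y AND NOT Z AND NOT X) OR (V AND Y AND Z AND X)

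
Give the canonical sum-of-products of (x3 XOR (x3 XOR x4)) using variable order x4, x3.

Σm(2, 3) = (x4 AND NOT x3) OR (x4 AND x3)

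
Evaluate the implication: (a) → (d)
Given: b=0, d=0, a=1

Antecedent (a) = 1; consequent (d) = 0.
1 → 0 = 0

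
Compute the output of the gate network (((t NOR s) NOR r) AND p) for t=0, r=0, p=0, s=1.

Substituting: (((0 NOR 1) NOR 0) AND 0)
= 0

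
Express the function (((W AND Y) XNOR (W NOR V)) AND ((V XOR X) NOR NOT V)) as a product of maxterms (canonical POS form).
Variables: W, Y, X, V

ΠM(0, 1, 2, 4, 5, 6, 8, 9, 10, 12, 13, 14, 15) = (W OR Y OR X OR V) AND (W OR Y OR X OR NOT V) AND (W OR Y OR NOT X OR V) AND (W OR NOT Y OR X OR V) AND (W OR NOT Y OR X OR NOT V) AND (W OR NOT Y OR NOT X OR V) AND (NOT W OR Y OR X OR V) AND (NOT W OR Y OR X OR NOT V) AND (NOT W OR Y OR NOT X OR V) AND (NOT W OR NOT Y OR X OR V) AND (NOT W OR NOT Y OR X OR NOT V) AND (NOT W OR NOT Y OR NOT X OR V) AND (NOT W OR NOT Y OR NOT X OR NOT V)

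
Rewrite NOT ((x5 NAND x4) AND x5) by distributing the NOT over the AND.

NOT (x5 NAND x4) OR NOT x5
De Morgan's: NOT(AND of terms) = OR of negations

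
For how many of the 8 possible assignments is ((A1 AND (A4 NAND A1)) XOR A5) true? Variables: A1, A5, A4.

Satisfying assignments: (0,1,0), (0,1,1), (1,0,0), (1,1,1)
Count: 4 out of 8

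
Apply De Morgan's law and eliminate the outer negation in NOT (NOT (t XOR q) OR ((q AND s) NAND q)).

(t XOR q) AND NOT ((q AND s) NAND q)
De Morgan's: NOT(OR of terms) = AND of negations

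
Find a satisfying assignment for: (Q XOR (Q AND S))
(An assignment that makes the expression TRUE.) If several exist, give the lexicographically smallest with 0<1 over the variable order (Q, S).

Q=1, S=0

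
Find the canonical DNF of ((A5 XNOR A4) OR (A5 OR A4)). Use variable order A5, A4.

(NOT A5 AND NOT A4) OR (NOT A5 AND A4) OR (A5 AND NOT A4) OR (A5 AND A4)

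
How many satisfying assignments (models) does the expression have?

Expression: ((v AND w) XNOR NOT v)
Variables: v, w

Satisfying assignments: (1,0)
Count: 1 out of 4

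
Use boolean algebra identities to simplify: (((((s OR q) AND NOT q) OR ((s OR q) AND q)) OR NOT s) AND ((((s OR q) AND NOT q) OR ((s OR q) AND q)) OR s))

By distribution ((E OR v) AND (E OR NOT v) = E) then distribution ((E AND v) OR (E AND NOT v) = E):
= (s OR q)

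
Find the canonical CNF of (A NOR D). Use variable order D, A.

(D OR NOT A) AND (NOT D OR A) AND (NOT D OR NOT A)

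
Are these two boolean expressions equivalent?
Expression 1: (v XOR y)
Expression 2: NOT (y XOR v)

No. Counterexample: with v=0, y=0, Expression 1 = 0 but Expression 2 = 1.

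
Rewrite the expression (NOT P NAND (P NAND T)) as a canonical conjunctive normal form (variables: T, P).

(T OR P) AND (NOT T OR P)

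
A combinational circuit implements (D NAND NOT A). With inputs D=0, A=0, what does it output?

Substituting: (0 NAND NOT 0)
= 1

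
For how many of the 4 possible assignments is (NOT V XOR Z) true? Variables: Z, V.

Satisfying assignments: (0,0), (1,1)
Count: 2 out of 4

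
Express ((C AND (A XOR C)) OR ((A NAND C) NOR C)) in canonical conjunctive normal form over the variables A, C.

(A OR C) AND (NOT A OR C) AND (NOT A OR NOT C)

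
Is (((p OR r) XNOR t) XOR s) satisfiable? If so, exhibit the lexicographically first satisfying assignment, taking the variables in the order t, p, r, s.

t=0, p=0, r=0, s=0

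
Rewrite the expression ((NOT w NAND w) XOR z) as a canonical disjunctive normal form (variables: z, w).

(NOT z AND NOT w) OR (NOT z AND w)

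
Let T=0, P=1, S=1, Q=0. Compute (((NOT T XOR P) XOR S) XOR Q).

Substituting: (((NOT 0 XOR 1) XOR 1) XOR 0)
= 1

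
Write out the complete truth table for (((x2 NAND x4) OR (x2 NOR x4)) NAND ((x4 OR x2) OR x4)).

x4 | x2 | Output
----------------
0 | 0 | 1
0 | 1 | 0
1 | 0 | 0
1 | 1 | 1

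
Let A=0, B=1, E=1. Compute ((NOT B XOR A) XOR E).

Substituting: ((NOT 1 XOR 0) XOR 1)
= 1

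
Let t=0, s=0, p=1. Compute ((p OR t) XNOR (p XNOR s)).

Substituting: ((1 OR 0) XNOR (1 XNOR 0))
= 0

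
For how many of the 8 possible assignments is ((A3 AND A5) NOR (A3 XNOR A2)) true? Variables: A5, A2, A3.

Satisfying assignments: (0,0,1), (0,1,0), (1,1,0)
Count: 3 out of 8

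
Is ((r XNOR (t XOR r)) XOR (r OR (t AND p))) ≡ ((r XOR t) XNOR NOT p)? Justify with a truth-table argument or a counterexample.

No. Counterexample: with r=0, t=0, p=0, Expression 1 = 1 but Expression 2 = 0.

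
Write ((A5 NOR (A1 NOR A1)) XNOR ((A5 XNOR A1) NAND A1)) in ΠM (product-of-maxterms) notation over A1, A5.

ΠM(0, 1) = (A1 OR A5) AND (A1 OR NOT A5)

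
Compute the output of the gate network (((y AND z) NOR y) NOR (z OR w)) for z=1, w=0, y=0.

Substituting: (((0 AND 1) NOR 0) NOR (1 OR 0))
= 0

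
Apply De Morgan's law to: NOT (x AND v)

NOT x OR NOT v
De Morgan's: NOT(AND of terms) = OR of negations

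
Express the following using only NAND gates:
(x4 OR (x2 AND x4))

((x4 NAND x4) NAND (((x2 NAND x4) NAND (x2 NAND x4)) NAND ((x2 NAND x4) NAND (x2 NAND x4))))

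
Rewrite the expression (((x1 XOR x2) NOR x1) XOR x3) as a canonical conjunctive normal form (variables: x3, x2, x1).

(x3 OR x2 OR NOT x1) AND (x3 OR NOT x2 OR x1) AND (x3 OR NOT x2 OR NOT x1) AND (NOT x3 OR x2 OR x1)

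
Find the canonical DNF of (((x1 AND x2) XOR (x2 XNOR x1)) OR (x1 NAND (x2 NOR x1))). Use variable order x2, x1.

(NOT x2 AND NOT x1) OR (NOT x2 AND x1) OR (x2 AND NOT x1) OR (x2 AND x1)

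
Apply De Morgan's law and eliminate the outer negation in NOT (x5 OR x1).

NOT x5 AND NOT x1
De Morgan's: NOT(OR of terms) = AND of negations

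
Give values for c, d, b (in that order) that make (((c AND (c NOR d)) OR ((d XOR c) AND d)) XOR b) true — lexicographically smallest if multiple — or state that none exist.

c=0, d=0, b=1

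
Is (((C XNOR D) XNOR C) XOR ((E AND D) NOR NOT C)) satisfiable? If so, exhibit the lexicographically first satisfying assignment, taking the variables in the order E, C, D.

E=0, C=0, D=1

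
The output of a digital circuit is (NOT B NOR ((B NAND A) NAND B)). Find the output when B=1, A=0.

Substituting: (NOT 1 NOR ((1 NAND 0) NAND 1))
= 1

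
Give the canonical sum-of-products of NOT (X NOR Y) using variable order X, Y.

Σm(1, 2, 3) = (NOT X AND Y) OR (X AND NOT Y) OR (X AND Y)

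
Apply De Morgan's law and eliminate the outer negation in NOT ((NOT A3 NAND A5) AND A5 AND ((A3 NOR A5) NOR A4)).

NOT (NOT A3 NAND A5) OR NOT A5 OR NOT ((A3 NOR A5) NOR A4)
De Morgan's: NOT(AND of terms) = OR of negations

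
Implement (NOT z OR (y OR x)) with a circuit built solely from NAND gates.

(((z NAND z) NAND (z NAND z)) NAND (((y NAND y) NAND (x NAND x)) NAND ((y NAND y) NAND (x NAND x))))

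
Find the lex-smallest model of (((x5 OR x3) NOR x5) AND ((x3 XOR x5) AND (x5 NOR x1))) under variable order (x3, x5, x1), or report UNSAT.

UNSATISFIABLE - no assignment makes this expression true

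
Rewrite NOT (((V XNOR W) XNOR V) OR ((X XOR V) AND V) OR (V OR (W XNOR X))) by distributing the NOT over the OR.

NOT ((V XNOR W) XNOR V) AND NOT ((X XOR V) AND V) AND NOT (V OR (W XNOR X))
De Morgan's: NOT(OR of terms) = AND of negations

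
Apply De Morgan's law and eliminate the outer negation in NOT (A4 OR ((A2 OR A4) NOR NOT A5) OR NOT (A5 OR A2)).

NOT A4 AND NOT ((A2 OR A4) NOR NOT A5) AND (A5 OR A2)
De Morgan's: NOT(OR of terms) = AND of negations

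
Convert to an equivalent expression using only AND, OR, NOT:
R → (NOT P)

NOT R OR (NOT P)
(Implication elimination: A → B = NOT A OR B)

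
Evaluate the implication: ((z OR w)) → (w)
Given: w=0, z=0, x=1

Antecedent ((z OR w)) = 0; consequent (w) = 0.
0 → 0 = 1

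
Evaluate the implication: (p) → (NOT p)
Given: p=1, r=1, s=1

Antecedent (p) = 1; consequent (NOT p) = 0.
1 → 0 = 0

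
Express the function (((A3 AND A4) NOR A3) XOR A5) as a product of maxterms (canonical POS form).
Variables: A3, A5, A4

ΠM(2, 3, 4, 5) = (A3 OR NOT A5 OR A4) AND (A3 OR NOT A5 OR NOT A4) AND (NOT A3 OR A5 OR A4) AND (NOT A3 OR A5 OR NOT A4)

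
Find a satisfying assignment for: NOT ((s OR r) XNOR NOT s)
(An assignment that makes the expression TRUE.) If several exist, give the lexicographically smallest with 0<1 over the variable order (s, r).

s=0, r=0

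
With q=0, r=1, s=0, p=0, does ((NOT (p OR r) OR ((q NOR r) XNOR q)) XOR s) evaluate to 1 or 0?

Substituting: ((NOT (0 OR 1) OR ((0 NOR 1) XNOR 0)) XOR 0)
= 1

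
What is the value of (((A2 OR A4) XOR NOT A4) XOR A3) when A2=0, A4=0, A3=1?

Substituting: (((0 OR 0) XOR NOT 0) XOR 1)
= 0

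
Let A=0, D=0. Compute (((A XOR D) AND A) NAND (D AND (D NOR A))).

Substituting: (((0 XOR 0) AND 0) NAND (0 AND (0 NOR 0)))
= 1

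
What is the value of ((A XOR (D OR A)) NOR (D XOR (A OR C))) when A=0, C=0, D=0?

Substituting: ((0 XOR (0 OR 0)) NOR (0 XOR (0 OR 0)))
= 1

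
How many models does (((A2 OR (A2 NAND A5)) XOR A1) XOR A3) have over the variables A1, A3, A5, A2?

Satisfying assignments: (0,0,0,0), (0,0,0,1), (0,0,1,0), (0,0,1,1), (1,1,0,0), (1,1,0,1), (1,1,1,0), (1,1,1,1)
Count: 8 out of 16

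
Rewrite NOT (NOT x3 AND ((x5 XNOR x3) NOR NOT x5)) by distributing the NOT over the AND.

x3 OR NOT ((x5 XNOR x3) NOR NOT x5)
De Morgan's: NOT(AND of terms) = OR of negations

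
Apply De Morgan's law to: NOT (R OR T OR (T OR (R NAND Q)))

NOT R AND NOT T AND NOT (T OR (R NAND Q))
De Morgan's: NOT(OR of terms) = AND of negations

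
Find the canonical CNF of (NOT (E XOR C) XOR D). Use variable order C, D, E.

(C OR D OR NOT E) AND (C OR NOT D OR E) AND (NOT C OR D OR E) AND (NOT C OR NOT D OR NOT E)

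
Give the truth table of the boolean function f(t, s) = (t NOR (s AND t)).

t | s | Output
--------------
0 | 0 | 1
0 | 1 | 1
1 | 0 | 0
1 | 1 | 0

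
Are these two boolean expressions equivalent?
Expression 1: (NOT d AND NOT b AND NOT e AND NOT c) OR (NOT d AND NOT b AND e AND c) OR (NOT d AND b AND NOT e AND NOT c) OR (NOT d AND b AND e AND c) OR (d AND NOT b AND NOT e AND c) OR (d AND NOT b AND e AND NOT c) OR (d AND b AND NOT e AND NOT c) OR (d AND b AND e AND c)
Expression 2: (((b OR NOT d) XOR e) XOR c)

Yes, they are equivalent — the two output columns agree on all 16 assignments:
d | b | e | c | Expression 1 | Expression 2
-------------------------------------------
0 | 0 | 0 | 0 | 1 | 1
0 | 0 | 0 | 1 | 0 | 0
0 | 0 | 1 | 0 | 0 | 0
0 | 0 | 1 | 1 | 1 | 1
0 | 1 | 0 | 0 | 1 | 1
0 | 1 | 0 | 1 | 0 | 0
0 | 1 | 1 | 0 | 0 | 0
0 | 1 | 1 | 1 | 1 | 1
1 | 0 | 0 | 0 | 0 | 0
1 | 0 | 0 | 1 | 1 | 1
1 | 0 | 1 | 0 | 1 | 1
1 | 0 | 1 | 1 | 0 | 0
1 | 1 | 0 | 0 | 1 | 1
1 | 1 | 0 | 1 | 0 | 0
1 | 1 | 1 | 0 | 0 | 0
1 | 1 | 1 | 1 | 1 | 1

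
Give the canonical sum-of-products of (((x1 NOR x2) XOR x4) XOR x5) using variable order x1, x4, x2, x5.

Σm(0, 3, 5, 6, 9, 11, 12, 14) = (NOT x1 AND NOT x4 AND NOT x2 AND NOT x5) OR (NOT x1 AND NOT x4 AND x2 AND x5) OR (NOT x1 AND x4 AND NOT x2 AND x5) OR (NOT x1 AND x4 AND x2 AND NOT x5) OR (x1 AND NOT x4 AND NOT x2 AND x5) OR (x1 AND NOT x4 AND x2 AND x5) OR (x1 AND x4 AND NOT x2 AND NOT x5) OR (x1 AND x4 AND x2 AND NOT x5)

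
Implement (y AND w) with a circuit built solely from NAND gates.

((y NAND w) NAND (y NAND w))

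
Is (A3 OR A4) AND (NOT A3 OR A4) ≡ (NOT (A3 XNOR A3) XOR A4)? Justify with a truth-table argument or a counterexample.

Yes, they are equivalent — the two output columns agree on all 4 assignments:
A3 | A4 | Expression 1 | Expression 2
-------------------------------------
0 | 0 | 0 | 0
0 | 1 | 1 | 1
1 | 0 | 0 | 0
1 | 1 | 1 | 1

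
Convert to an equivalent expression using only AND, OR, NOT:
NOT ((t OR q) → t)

(t OR q) AND NOT t
(Negated implication: NOT(A → B) = A AND NOT B)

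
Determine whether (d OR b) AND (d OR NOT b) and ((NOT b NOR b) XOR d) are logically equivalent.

Yes, they are equivalent — the two output columns agree on all 4 assignments:
d | b | Expression 1 | Expression 2
-----------------------------------
0 | 0 | 0 | 0
0 | 1 | 0 | 0
1 | 0 | 1 | 1
1 | 1 | 1 | 1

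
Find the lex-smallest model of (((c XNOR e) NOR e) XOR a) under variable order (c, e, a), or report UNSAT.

c=0, e=0, a=1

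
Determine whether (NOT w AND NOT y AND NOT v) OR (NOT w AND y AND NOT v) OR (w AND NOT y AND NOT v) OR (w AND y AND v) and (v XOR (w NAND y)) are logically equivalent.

Yes, they are equivalent — the two output columns agree on all 8 assignments:
w | y | v | Expression 1 | Expression 2
---------------------------------------
0 | 0 | 0 | 1 | 1
0 | 0 | 1 | 0 | 0
0 | 1 | 0 | 1 | 1
0 | 1 | 1 | 0 | 0
1 | 0 | 0 | 1 | 1
1 | 0 | 1 | 0 | 0
1 | 1 | 0 | 0 | 0
1 | 1 | 1 | 1 | 1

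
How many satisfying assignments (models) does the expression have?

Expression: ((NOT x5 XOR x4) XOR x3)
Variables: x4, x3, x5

Satisfying assignments: (0,0,0), (0,1,1), (1,0,1), (1,1,0)
Count: 4 out of 8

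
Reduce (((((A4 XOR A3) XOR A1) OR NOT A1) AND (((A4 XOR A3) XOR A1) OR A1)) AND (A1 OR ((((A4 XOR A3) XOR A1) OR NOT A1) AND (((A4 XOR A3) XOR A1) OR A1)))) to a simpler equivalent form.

By absorption (E AND (E OR v) = E) then distribution ((E OR v) AND (E OR NOT v) = E):
= ((A4 XOR A3) XOR A1)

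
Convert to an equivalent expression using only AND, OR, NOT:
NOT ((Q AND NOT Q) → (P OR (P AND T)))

(Q AND NOT Q) AND NOT (P OR (P AND T))
(Negated implication: NOT(A → B) = A AND NOT B)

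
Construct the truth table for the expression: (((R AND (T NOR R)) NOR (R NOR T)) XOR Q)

R | Q | T | Output
------------------
0 | 0 | 0 | 0
0 | 0 | 1 | 1
0 | 1 | 0 | 1
0 | 1 | 1 | 0
1 | 0 | 0 | 1
1 | 0 | 1 | 1
1 | 1 | 0 | 0
1 | 1 | 1 | 0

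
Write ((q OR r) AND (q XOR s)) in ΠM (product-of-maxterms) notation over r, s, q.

ΠM(0, 2, 3, 4, 7) = (r OR s OR q) AND (r OR NOT s OR q) AND (r OR NOT s OR NOT q) AND (NOT r OR s OR q) AND (NOT r OR NOT s OR NOT q)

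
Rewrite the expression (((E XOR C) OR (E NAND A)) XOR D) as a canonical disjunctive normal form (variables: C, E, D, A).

(NOT C AND NOT E AND NOT D AND NOT A) OR (NOT C AND NOT E AND NOT D AND A) OR (NOT C AND E AND NOT D AND NOT A) OR (NOT C AND E AND NOT D AND A) OR (C AND NOT E AND NOT D AND NOT A) OR (C AND NOT E AND NOT D AND A) OR (C AND E AND NOT D AND NOT A) OR (C AND E AND D AND A)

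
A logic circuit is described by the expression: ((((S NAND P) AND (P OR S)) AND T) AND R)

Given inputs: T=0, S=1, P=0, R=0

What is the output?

Substituting: ((((1 NAND 0) AND (0 OR 1)) AND 0) AND 0)
= 0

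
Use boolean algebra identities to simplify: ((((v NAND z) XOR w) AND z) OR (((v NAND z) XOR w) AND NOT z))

By distribution ((E AND v) OR (E AND NOT v) = E):
= ((v NAND z) XOR w)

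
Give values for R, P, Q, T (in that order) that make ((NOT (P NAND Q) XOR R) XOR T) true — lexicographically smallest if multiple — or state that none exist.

R=0, P=0, Q=0, T=1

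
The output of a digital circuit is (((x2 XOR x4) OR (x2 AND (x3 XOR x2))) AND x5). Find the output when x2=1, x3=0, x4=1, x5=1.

Substituting: (((1 XOR 1) OR (1 AND (0 XOR 1))) AND 1)
= 1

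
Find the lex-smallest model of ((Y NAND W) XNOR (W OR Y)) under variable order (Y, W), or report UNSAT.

Y=0, W=1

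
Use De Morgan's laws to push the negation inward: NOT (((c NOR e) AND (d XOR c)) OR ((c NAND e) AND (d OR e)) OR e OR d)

NOT ((c NOR e) AND (d XOR c)) AND NOT ((c NAND e) AND (d OR e)) AND NOT e AND NOT d
De Morgan's: NOT(OR of terms) = AND of negations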